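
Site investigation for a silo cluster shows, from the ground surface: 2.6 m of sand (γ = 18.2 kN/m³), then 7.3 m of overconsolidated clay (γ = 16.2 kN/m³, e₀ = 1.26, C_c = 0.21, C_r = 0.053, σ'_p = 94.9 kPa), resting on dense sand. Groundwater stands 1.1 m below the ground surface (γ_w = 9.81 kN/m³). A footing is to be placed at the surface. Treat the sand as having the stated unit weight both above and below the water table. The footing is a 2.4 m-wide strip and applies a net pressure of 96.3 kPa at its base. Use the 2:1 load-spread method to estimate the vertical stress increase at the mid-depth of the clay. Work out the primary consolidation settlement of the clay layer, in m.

Mid-depth of clay below the ground surface: z = 2.6 + 7.3/2 = 6.25 m.
Total vertical stress at mid-clay: σ_v = 18.2×2.6 + 16.2×3.65 = 106.45 kPa.
Pore pressure: u = 9.81×(6.25 − 1.1) = 50.522 kPa.
Initial effective stress: σ'_0 = σ_v − u = 106.45 − 50.522 = 55.928 kPa.
Stress increase at mid-clay by the 2:1 spreading method:
Δσ = qB/(B+z) = 96.3×2.4/(2.4+6.25) = 26.719 kPa
Final effective stress: σ'_f = 55.928 + 26.719 = 82.647 kPa.
σ'_f = 82.647 ≤ σ'_p = 94.9 kPa, so the clay remains overconsolidated and only the recompression index applies:
S_c = C_r·H/(1+e₀)·log₁₀(σ'_f/σ'_0) = 0.053×7.3/2.26×log₁₀(82.647/55.928)
    = 0.1712 × 0.1696 = 0.02903 m

S_c ≈ 0.029 m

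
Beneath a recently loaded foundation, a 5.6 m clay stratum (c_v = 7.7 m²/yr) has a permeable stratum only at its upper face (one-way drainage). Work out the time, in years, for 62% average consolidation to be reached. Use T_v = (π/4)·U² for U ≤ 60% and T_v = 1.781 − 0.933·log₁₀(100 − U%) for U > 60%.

t ≈ 1.25 years

Drainage path length: H_d = H = 5.6 m (single drainage).
U > 60%: T_v = 1.781 − 0.933·log₁₀(100 − 62) = 0.30706.
t = T_v·H_d²/c_v = 0.30706×5.6²/7.7 = 1.251 years.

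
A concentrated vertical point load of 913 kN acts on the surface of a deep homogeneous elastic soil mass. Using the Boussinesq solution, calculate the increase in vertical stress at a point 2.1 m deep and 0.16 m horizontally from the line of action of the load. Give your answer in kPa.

Δσ_z ≈ 97.4 kPa

Boussinesq vertical stress below a point load on an elastic half-space:
Δσ_z = 3P/(2πz²) · [1 + (r/z)²]^(−5/2)
r/z = 0.16/2.1 = 0.07619; [1+(r/z)²]^(−5/2) = 0.98563.
Δσ_z = 3×913/(2π×2.1²) × 0.98563 = 98.849 × 0.98563 = 97.43 kPa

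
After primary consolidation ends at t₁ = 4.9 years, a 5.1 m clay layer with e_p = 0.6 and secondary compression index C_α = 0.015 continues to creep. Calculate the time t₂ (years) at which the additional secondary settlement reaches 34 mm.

S_s = C_α·H/(1+e_p)·log₁₀(t₂/t₁) ⇒ log₁₀(t₂/t₁) = S_s·(1+e_p)/(C_α·H).
log₁₀(t₂/t₁) = 0.034 × (1+0.6) / (0.015×5.1) = 0.7111
t₂ = t₁ × 10^0.7111 = 4.9 × 5.142 = 25.19 years

t₂ ≈ 25.2 years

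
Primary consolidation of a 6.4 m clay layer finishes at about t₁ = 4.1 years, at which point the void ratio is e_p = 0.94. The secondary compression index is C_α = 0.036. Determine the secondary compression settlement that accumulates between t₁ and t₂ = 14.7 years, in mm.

S_s ≈ 65.9 mm

Secondary compression: S_s = C_α·H/(1+e_p)·log₁₀(t₂/t₁)
S_s = 0.036×6.4/(1+0.94)×log₁₀(14.7/4.1)
    = 0.1188 × 0.5545 = 0.06586 m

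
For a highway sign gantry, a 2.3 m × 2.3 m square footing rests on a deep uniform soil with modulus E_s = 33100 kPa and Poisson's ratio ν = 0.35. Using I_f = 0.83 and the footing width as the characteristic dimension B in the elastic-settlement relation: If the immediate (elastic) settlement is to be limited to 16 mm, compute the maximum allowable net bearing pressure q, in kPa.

S_e = q·B·(1−ν²)/E_s · I_f  ⇒  q = S_e·E_s / (B·(1−ν²)·I_f).
q = 0.016 × 33100 / (2.3 × 0.8775 × 0.83) = 316.2 kPa

q ≈ 316 kPa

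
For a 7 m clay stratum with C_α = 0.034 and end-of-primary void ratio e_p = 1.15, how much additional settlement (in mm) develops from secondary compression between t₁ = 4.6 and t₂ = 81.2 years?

S_s ≈ 138 mm

Secondary compression: S_s = C_α·H/(1+e_p)·log₁₀(t₂/t₁)
S_s = 0.034×7/(1+1.15)×log₁₀(81.2/4.6)
    = 0.1107 × 1.247 = 0.138 m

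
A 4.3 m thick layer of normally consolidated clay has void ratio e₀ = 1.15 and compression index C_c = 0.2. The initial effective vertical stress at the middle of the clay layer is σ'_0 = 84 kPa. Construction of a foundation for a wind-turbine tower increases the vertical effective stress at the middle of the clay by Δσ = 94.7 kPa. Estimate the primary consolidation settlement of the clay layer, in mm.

Final effective stress: σ'_f = σ'_0 + Δσ = 84 + 94.7 = 178.7 kPa.
Normally consolidated clay, so the full stress increment lies on the virgin compression line:
S_c = C_c·H/(1+e₀)·log₁₀(σ'_f/σ'_0) = 0.2×4.3/(1+1.15)×log₁₀(178.7/84)
    = 0.4 × 0.32785 = 0.1311 m

S_c ≈ 131 mm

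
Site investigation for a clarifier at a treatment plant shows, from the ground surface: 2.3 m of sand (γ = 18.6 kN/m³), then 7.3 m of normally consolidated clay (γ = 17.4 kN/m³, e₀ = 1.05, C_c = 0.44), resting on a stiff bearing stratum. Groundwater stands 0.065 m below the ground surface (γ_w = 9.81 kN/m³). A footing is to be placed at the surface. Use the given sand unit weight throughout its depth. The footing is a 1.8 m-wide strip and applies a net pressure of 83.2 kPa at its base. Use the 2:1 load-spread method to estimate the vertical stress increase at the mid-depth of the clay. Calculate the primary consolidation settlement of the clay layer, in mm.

Mid-depth of clay below the ground surface: z = 2.3 + 7.3/2 = 5.95 m.
Total vertical stress at mid-clay: σ_v = 18.6×2.3 + 17.4×3.65 = 106.29 kPa.
Pore pressure: u = 9.81×(5.95 − 0.065) = 57.732 kPa.
Initial effective stress: σ'_0 = σ_v − u = 106.29 − 57.732 = 48.558 kPa.
Stress increase at mid-clay by the 2:1 spreading method:
Δσ = qB/(B+z) = 83.2×1.8/(1.8+5.95) = 19.324 kPa
Final effective stress: σ'_f = σ'_0 + Δσ = 48.558 + 19.324 = 67.882 kPa.
Normally consolidated clay, so the full stress increment lies on the virgin compression line:
S_c = C_c·H/(1+e₀)·log₁₀(σ'_f/σ'_0) = 0.44×7.3/(1+1.05)×log₁₀(67.882/48.558)
    = 1.5668 × 0.14549 = 0.228 m

S_c ≈ 228 mm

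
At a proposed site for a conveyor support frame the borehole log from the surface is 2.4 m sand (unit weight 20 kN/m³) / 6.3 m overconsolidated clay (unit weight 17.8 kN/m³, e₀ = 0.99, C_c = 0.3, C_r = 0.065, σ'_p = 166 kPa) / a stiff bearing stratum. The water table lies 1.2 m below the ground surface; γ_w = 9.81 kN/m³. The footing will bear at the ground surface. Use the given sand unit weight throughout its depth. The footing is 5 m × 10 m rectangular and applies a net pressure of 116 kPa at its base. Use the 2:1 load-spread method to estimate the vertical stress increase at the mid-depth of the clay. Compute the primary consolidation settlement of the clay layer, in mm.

S_c ≈ 40.6 mm

Mid-depth of clay below the ground surface: z = 2.4 + 6.3/2 = 5.55 m.
Total vertical stress at mid-clay: σ_v = 20×2.4 + 17.8×3.15 = 104.07 kPa.
Pore pressure: u = 9.81×(5.55 − 1.2) = 42.673 kPa.
Initial effective stress: σ'_0 = σ_v − u = 104.07 − 42.673 = 61.397 kPa.
Stress increase at mid-clay by the 2:1 spreading method:
Δσ = qBL/((B+z)(L+z)) = 116×5×10/((5+5.55)(10+5.55)) = 35.355 kPa
Final effective stress: σ'_f = 61.397 + 35.355 = 96.752 kPa.
σ'_f = 96.752 ≤ σ'_p = 166 kPa, so the clay remains overconsolidated and only the recompression index applies:
S_c = C_r·H/(1+e₀)·log₁₀(σ'_f/σ'_0) = 0.065×6.3/1.99×log₁₀(96.752/61.397)
    = 0.20578 × 0.19751 = 0.04064 m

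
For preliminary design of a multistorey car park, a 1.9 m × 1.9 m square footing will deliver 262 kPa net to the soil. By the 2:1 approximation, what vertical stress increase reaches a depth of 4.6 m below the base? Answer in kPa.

By the 2:1 method the load spreads at 1 horizontal : 2 vertical, so at depth z the loaded area has grown by z in each plan dimension:
Δσ = qBL/((B+z)(L+z)) = 262×1.9×1.9/((1.9+4.6)(1.9+4.6)) = 22.386 kPa

Δσ_z ≈ 22.4 kPa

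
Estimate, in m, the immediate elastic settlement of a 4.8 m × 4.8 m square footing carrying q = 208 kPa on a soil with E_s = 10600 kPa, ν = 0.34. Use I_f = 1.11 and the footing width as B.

S_e ≈ 0.0925 m

Immediate (elastic) settlement: S_e = q·B·(1−ν²)/E_s · I_f.
S_e = 208 × 4.8 × (1 − 0.34²) / 10600 × 1.11
    = 208 × 4.8 × 0.8844 / 10600 × 1.11
    = 0.09246 m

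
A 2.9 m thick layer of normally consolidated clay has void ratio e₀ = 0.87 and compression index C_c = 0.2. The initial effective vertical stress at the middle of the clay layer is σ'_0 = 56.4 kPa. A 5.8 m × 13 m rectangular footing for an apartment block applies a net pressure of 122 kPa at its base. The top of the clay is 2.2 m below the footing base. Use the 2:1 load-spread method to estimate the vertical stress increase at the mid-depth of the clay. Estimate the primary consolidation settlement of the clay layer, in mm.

S_c ≈ 95.8 mm

Mid-depth of clay below the footing base: z = 2.2 + 2.9/2 = 3.65 m.
Stress increase at mid-clay by the 2:1 spreading method:
Δσ = qBL/((B+z)(L+z)) = 122×5.8×13/((5.8+3.65)(13+3.65)) = 58.464 kPa
Final effective stress: σ'_f = σ'_0 + Δσ = 56.4 + 58.464 = 114.86 kPa.
Normally consolidated clay, so the full stress increment lies on the virgin compression line:
S_c = C_c·H/(1+e₀)·log₁₀(σ'_f/σ'_0) = 0.2×2.9/(1+0.87)×log₁₀(114.86/56.4)
    = 0.31016 × 0.30889 = 0.09581 m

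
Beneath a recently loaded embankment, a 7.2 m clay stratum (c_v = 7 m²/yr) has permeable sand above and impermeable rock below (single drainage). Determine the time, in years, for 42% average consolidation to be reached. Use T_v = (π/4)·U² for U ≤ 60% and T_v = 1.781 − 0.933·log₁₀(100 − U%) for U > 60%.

Drainage path length: H_d = H = 7.2 m (single drainage).
U ≤ 60%: T_v = (π/4)·U² = (π/4)×0.42² = 0.13854.
t = T_v·H_d²/c_v = 0.13854×7.2²/7 = 1.026 years.

t ≈ 1.03 years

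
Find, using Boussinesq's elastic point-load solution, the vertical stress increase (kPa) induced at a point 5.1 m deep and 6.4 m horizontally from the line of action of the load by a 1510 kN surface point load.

Δσ_z ≈ 2.61 kPa

Boussinesq vertical stress below a point load on an elastic half-space:
Δσ_z = 3P/(2πz²) · [1 + (r/z)²]^(−5/2)
r/z = 6.4/5.1 = 1.2549; [1+(r/z)²]^(−5/2) = 0.094005.
Δσ_z = 3×1510/(2π×5.1²) × 0.094005 = 27.719 × 0.094005 = 2.606 kPa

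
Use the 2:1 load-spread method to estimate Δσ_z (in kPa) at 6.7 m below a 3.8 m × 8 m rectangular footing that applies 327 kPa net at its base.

Δσ_z ≈ 64.4 kPa

By the 2:1 method the load spreads at 1 horizontal : 2 vertical, so at depth z the loaded area has grown by z in each plan dimension:
Δσ = qBL/((B+z)(L+z)) = 327×3.8×8/((3.8+6.7)(8+6.7)) = 64.404 kPa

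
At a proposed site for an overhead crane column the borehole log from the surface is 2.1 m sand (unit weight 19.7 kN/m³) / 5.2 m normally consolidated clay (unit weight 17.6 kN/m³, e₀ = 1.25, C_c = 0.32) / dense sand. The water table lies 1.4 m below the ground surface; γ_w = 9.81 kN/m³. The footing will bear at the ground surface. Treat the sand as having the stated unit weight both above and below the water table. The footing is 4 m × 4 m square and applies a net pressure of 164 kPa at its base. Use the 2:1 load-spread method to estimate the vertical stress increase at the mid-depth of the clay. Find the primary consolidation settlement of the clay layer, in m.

S_c ≈ 0.158 m

Mid-depth of clay below the ground surface: z = 2.1 + 5.2/2 = 4.7 m.
Total vertical stress at mid-clay: σ_v = 19.7×2.1 + 17.6×2.6 = 87.13 kPa.
Pore pressure: u = 9.81×(4.7 − 1.4) = 32.373 kPa.
Initial effective stress: σ'_0 = σ_v − u = 87.13 − 32.373 = 54.757 kPa.
Stress increase at mid-clay by the 2:1 spreading method:
Δσ = qBL/((B+z)(L+z)) = 164×4×4/((4+4.7)(4+4.7)) = 34.668 kPa
Final effective stress: σ'_f = σ'_0 + Δσ = 54.757 + 34.668 = 89.425 kPa.
Normally consolidated clay, so the full stress increment lies on the virgin compression line:
S_c = C_c·H/(1+e₀)·log₁₀(σ'_f/σ'_0) = 0.32×5.2/(1+1.25)×log₁₀(89.425/54.757)
    = 0.73956 × 0.21302 = 0.1575 m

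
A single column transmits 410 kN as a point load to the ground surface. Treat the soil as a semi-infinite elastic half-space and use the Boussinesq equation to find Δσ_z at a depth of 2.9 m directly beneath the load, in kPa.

Δσ_z ≈ 23.3 kPa

Boussinesq vertical stress below a point load on an elastic half-space:
Δσ_z = 3P/(2πz²) · [1 + (r/z)²]^(−5/2)
r/z = 0/2.9 = 0; [1+(r/z)²]^(−5/2) = 1.
Δσ_z = 3×410/(2π×2.9²) × 1 = 23.277 × 1 = 23.28 kPa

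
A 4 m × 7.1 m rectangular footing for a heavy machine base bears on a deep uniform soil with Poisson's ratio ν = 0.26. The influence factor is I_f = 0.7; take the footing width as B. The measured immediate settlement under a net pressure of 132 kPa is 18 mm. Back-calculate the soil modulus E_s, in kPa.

E_s ≈ 19100 kPa

S_e = q·B·(1−ν²)/E_s · I_f  ⇒  E_s = q·B·(1−ν²)·I_f / S_e.
E_s = 132 × 4 × 0.9324 × 0.7 / 0.018 = 19150 kPa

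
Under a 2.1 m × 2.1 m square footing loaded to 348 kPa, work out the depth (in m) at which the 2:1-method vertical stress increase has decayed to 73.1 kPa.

z ≈ 2.48 m

2:1 spreading — at depth z the loaded area has grown by z in each plan dimension:
qB²/(B+z)² = Δσ_z ⇒ z = B(√(q/Δσ_z) − 1) = 2.1×(√(348/73.1) − 1) = 2.482 m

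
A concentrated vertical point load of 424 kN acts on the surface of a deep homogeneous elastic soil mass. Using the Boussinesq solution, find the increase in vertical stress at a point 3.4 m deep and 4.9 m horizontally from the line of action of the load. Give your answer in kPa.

Δσ_z ≈ 1.05 kPa

Boussinesq vertical stress below a point load on an elastic half-space:
Δσ_z = 3P/(2πz²) · [1 + (r/z)²]^(−5/2)
r/z = 4.9/3.4 = 1.4412; [1+(r/z)²]^(−5/2) = 0.060212.
Δσ_z = 3×424/(2π×3.4²) × 0.060212 = 17.513 × 0.060212 = 1.054 kPa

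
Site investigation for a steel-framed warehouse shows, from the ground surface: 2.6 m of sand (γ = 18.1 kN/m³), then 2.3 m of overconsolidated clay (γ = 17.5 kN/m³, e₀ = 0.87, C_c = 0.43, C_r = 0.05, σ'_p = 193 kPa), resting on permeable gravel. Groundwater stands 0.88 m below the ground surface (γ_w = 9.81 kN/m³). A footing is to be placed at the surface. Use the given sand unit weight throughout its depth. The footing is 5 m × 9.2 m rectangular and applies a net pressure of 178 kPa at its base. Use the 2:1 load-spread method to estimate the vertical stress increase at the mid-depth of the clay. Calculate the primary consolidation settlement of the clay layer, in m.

S_c ≈ 0.028 m

Mid-depth of clay below the ground surface: z = 2.6 + 2.3/2 = 3.75 m.
Total vertical stress at mid-clay: σ_v = 18.1×2.6 + 17.5×1.15 = 67.185 kPa.
Pore pressure: u = 9.81×(3.75 − 0.88) = 28.155 kPa.
Initial effective stress: σ'_0 = σ_v − u = 67.185 − 28.155 = 39.03 kPa.
Stress increase at mid-clay by the 2:1 spreading method:
Δσ = qBL/((B+z)(L+z)) = 178×5×9.2/((5+3.75)(9.2+3.75)) = 72.26 kPa
Final effective stress: σ'_f = 39.03 + 72.26 = 111.29 kPa.
σ'_f = 111.29 ≤ σ'_p = 193 kPa, so the clay remains overconsolidated and only the recompression index applies:
S_c = C_r·H/(1+e₀)·log₁₀(σ'_f/σ'_0) = 0.05×2.3/1.87×log₁₀(111.29/39.03)
    = 0.061495 × 0.45506 = 0.02798 m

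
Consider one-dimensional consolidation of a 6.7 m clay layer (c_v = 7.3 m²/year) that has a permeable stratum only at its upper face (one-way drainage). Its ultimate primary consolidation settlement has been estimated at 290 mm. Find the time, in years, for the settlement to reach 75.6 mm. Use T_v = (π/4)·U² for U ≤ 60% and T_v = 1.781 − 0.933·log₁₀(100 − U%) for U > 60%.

Drainage path length: H_d = H = 6.7 m (single drainage).
U = S(t)/S_ult = 75.6/290 = 0.2607.
U ≤ 60%: T_v = (π/4)·U² = (π/4)×0.26069² = 0.053375.
t = T_v·H_d²/c_v = 0.053375×6.7²/7.3 = 0.3282 years.

t ≈ 0.328 years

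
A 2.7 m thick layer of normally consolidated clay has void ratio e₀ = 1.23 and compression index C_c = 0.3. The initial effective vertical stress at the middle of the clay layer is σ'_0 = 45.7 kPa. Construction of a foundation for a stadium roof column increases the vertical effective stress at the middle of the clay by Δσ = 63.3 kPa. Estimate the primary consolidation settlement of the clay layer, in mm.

Final effective stress: σ'_f = σ'_0 + Δσ = 45.7 + 63.3 = 109 kPa.
Normally consolidated clay, so the full stress increment lies on the virgin compression line:
S_c = C_c·H/(1+e₀)·log₁₀(σ'_f/σ'_0) = 0.3×2.7/(1+1.23)×log₁₀(109/45.7)
    = 0.36323 × 0.37751 = 0.1371 m

S_c ≈ 137 mm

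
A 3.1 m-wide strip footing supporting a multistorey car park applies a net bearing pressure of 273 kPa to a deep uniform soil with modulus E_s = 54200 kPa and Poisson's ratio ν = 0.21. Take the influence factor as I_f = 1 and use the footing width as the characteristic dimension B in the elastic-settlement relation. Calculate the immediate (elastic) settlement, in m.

Immediate (elastic) settlement: S_e = q·B·(1−ν²)/E_s · I_f.
S_e = 273 × 3.1 × (1 − 0.21²) / 54200 × 1
    = 273 × 3.1 × 0.9559 / 54200 × 1
    = 0.01493 m

S_e ≈ 0.0149 m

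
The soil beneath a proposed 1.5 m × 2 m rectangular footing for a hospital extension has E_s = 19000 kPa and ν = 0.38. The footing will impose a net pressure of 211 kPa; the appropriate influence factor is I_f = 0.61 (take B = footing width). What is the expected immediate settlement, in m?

Immediate (elastic) settlement: S_e = q·B·(1−ν²)/E_s · I_f.
S_e = 211 × 1.5 × (1 − 0.38²) / 19000 × 0.61
    = 211 × 1.5 × 0.8556 / 19000 × 0.61
    = 0.008694 m

S_e ≈ 0.00869 m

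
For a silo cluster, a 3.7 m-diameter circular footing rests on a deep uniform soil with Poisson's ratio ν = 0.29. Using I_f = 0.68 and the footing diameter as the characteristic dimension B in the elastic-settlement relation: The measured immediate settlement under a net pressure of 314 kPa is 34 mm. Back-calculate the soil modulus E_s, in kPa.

E_s ≈ 21300 kPa

S_e = q·B·(1−ν²)/E_s · I_f  ⇒  E_s = q·B·(1−ν²)·I_f / S_e.
E_s = 314 × 3.7 × 0.9159 × 0.68 / 0.034 = 21280 kPa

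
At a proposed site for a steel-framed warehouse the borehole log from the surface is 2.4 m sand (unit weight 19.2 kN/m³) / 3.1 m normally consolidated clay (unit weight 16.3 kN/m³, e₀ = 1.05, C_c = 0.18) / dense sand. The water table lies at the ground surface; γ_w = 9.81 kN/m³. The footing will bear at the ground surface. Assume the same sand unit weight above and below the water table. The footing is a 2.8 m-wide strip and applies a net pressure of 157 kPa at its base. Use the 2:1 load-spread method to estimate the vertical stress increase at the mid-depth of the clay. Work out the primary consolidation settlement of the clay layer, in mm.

S_c ≈ 130 mm

Mid-depth of clay below the ground surface: z = 2.4 + 3.1/2 = 3.95 m.
Total vertical stress at mid-clay: σ_v = 19.2×2.4 + 16.3×1.55 = 71.345 kPa.
Pore pressure: u = 9.81×(3.95 − 0) = 38.75 kPa.
Initial effective stress: σ'_0 = σ_v − u = 71.345 − 38.75 = 32.595 kPa.
Stress increase at mid-clay by the 2:1 spreading method:
Δσ = qB/(B+z) = 157×2.8/(2.8+3.95) = 65.126 kPa
Final effective stress: σ'_f = σ'_0 + Δσ = 32.595 + 65.126 = 97.721 kPa.
Normally consolidated clay, so the full stress increment lies on the virgin compression line:
S_c = C_c·H/(1+e₀)·log₁₀(σ'_f/σ'_0) = 0.18×3.1/(1+1.05)×log₁₀(97.721/32.595)
    = 0.2722 × 0.47684 = 0.1298 m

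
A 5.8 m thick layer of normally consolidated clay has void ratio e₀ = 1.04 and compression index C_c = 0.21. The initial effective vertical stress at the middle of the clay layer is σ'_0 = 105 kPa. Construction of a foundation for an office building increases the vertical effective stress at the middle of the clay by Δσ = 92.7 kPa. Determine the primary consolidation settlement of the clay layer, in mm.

S_c ≈ 164 mm

Final effective stress: σ'_f = σ'_0 + Δσ = 105 + 92.7 = 197.7 kPa.
Normally consolidated clay, so the full stress increment lies on the virgin compression line:
S_c = C_c·H/(1+e₀)·log₁₀(σ'_f/σ'_0) = 0.21×5.8/(1+1.04)×log₁₀(197.7/105)
    = 0.59706 × 0.27482 = 0.1641 m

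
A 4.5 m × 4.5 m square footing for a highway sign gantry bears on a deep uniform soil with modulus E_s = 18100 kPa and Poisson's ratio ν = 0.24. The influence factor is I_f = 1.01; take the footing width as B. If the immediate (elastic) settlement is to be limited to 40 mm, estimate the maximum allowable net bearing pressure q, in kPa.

S_e = q·B·(1−ν²)/E_s · I_f  ⇒  q = S_e·E_s / (B·(1−ν²)·I_f).
q = 0.04 × 18100 / (4.5 × 0.9424 × 1.01) = 169 kPa

q ≈ 169 kPa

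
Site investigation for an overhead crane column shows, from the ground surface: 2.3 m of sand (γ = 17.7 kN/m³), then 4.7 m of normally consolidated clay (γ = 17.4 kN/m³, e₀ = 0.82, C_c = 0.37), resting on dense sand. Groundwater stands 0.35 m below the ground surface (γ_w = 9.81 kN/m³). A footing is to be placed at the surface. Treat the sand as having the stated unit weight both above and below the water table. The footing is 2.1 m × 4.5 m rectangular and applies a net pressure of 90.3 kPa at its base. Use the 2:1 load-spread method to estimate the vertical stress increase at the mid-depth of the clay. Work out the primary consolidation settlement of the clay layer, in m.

Mid-depth of clay below the ground surface: z = 2.3 + 4.7/2 = 4.65 m.
Total vertical stress at mid-clay: σ_v = 17.7×2.3 + 17.4×2.35 = 81.6 kPa.
Pore pressure: u = 9.81×(4.65 − 0.35) = 42.183 kPa.
Initial effective stress: σ'_0 = σ_v − u = 81.6 − 42.183 = 39.417 kPa.
Stress increase at mid-clay by the 2:1 spreading method:
Δσ = qBL/((B+z)(L+z)) = 90.3×2.1×4.5/((2.1+4.65)(4.5+4.65)) = 13.816 kPa
Final effective stress: σ'_f = σ'_0 + Δσ = 39.417 + 13.816 = 53.233 kPa.
Normally consolidated clay, so the full stress increment lies on the virgin compression line:
S_c = C_c·H/(1+e₀)·log₁₀(σ'_f/σ'_0) = 0.37×4.7/(1+0.82)×log₁₀(53.233/39.417)
    = 0.95549 × 0.1305 = 0.1247 m

S_c ≈ 0.125 m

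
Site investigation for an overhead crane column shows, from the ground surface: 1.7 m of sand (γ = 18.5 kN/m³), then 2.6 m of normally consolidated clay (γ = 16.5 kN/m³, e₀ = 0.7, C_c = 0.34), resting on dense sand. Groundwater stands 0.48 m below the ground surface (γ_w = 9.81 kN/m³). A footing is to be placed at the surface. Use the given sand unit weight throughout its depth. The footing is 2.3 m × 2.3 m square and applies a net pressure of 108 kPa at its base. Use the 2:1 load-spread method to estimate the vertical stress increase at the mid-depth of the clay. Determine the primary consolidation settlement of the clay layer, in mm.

Mid-depth of clay below the ground surface: z = 1.7 + 2.6/2 = 3 m.
Total vertical stress at mid-clay: σ_v = 18.5×1.7 + 16.5×1.3 = 52.9 kPa.
Pore pressure: u = 9.81×(3 − 0.48) = 24.721 kPa.
Initial effective stress: σ'_0 = σ_v − u = 52.9 − 24.721 = 28.179 kPa.
Stress increase at mid-clay by the 2:1 spreading method:
Δσ = qBL/((B+z)(L+z)) = 108×2.3×2.3/((2.3+3)(2.3+3)) = 20.339 kPa
Final effective stress: σ'_f = σ'_0 + Δσ = 28.179 + 20.339 = 48.518 kPa.
Normally consolidated clay, so the full stress increment lies on the virgin compression line:
S_c = C_c·H/(1+e₀)·log₁₀(σ'_f/σ'_0) = 0.34×2.6/(1+0.7)×log₁₀(48.518/28.179)
    = 0.52 × 0.23598 = 0.1227 m

S_c ≈ 123 mm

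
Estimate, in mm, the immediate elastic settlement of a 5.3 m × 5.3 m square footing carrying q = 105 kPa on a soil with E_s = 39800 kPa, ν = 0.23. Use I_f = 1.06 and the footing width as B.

S_e ≈ 14 mm

Immediate (elastic) settlement: S_e = q·B·(1−ν²)/E_s · I_f.
S_e = 105 × 5.3 × (1 − 0.23²) / 39800 × 1.06
    = 105 × 5.3 × 0.9471 / 39800 × 1.06
    = 0.01404 m = 14.04 mm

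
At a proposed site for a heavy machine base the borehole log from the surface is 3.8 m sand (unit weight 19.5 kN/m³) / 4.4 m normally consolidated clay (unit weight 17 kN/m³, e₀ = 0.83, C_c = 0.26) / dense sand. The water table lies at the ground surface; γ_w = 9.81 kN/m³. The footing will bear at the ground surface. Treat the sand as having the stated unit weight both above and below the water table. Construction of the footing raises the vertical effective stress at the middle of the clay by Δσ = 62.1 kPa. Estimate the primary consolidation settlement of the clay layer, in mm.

Mid-depth of clay below the ground surface: z = 3.8 + 4.4/2 = 6 m.
Total vertical stress at mid-clay: σ_v = 19.5×3.8 + 17×2.2 = 111.5 kPa.
Pore pressure: u = 9.81×(6 − 0) = 58.86 kPa.
Initial effective stress: σ'_0 = σ_v − u = 111.5 − 58.86 = 52.64 kPa.
Final effective stress: σ'_f = σ'_0 + Δσ = 52.64 + 62.1 = 114.74 kPa.
Normally consolidated clay, so the full stress increment lies on the virgin compression line:
S_c = C_c·H/(1+e₀)·log₁₀(σ'_f/σ'_0) = 0.26×4.4/(1+0.83)×log₁₀(114.74/52.64)
    = 0.62514 × 0.3384 = 0.2115 m

S_c ≈ 212 mm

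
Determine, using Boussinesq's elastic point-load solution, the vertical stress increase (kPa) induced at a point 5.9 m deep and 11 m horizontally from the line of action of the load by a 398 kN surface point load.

Boussinesq vertical stress below a point load on an elastic half-space:
Δσ_z = 3P/(2πz²) · [1 + (r/z)²]^(−5/2)
r/z = 11/5.9 = 1.8644; [1+(r/z)²]^(−5/2) = 0.023592.
Δσ_z = 3×398/(2π×5.9²) × 0.023592 = 5.4591 × 0.023592 = 0.1288 kPa

Δσ_z ≈ 0.129 kPa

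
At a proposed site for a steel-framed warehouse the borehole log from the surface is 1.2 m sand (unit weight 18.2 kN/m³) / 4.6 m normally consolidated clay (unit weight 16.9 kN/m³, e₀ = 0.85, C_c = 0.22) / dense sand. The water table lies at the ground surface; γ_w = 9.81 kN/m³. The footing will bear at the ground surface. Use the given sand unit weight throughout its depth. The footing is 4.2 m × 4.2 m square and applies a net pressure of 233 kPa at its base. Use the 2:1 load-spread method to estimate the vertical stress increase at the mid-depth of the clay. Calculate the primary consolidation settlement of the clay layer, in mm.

Mid-depth of clay below the ground surface: z = 1.2 + 4.6/2 = 3.5 m.
Total vertical stress at mid-clay: σ_v = 18.2×1.2 + 16.9×2.3 = 60.71 kPa.
Pore pressure: u = 9.81×(3.5 − 0) = 34.335 kPa.
Initial effective stress: σ'_0 = σ_v − u = 60.71 − 34.335 = 26.375 kPa.
Stress increase at mid-clay by the 2:1 spreading method:
Δσ = qBL/((B+z)(L+z)) = 233×4.2×4.2/((4.2+3.5)(4.2+3.5)) = 69.322 kPa
Final effective stress: σ'_f = σ'_0 + Δσ = 26.375 + 69.322 = 95.697 kPa.
Normally consolidated clay, so the full stress increment lies on the virgin compression line:
S_c = C_c·H/(1+e₀)·log₁₀(σ'_f/σ'_0) = 0.22×4.6/(1+0.85)×log₁₀(95.697/26.375)
    = 0.54703 × 0.55971 = 0.3062 m

S_c ≈ 306 mm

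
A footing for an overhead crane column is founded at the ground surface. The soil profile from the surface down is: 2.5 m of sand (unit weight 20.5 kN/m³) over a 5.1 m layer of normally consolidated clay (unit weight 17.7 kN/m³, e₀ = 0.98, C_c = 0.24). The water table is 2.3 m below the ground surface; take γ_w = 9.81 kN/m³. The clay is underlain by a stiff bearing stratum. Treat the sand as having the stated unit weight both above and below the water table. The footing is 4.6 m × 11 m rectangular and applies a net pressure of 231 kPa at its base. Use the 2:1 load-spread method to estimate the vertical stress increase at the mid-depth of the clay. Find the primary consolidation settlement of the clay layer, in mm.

S_c ≈ 198 mm

Mid-depth of clay below the ground surface: z = 2.5 + 5.1/2 = 5.05 m.
Total vertical stress at mid-clay: σ_v = 20.5×2.5 + 17.7×2.55 = 96.385 kPa.
Pore pressure: u = 9.81×(5.05 − 2.3) = 26.978 kPa.
Initial effective stress: σ'_0 = σ_v − u = 96.385 − 26.978 = 69.407 kPa.
Stress increase at mid-clay by the 2:1 spreading method:
Δσ = qBL/((B+z)(L+z)) = 231×4.6×11/((4.6+5.05)(11+5.05)) = 75.468 kPa
Final effective stress: σ'_f = σ'_0 + Δσ = 69.407 + 75.468 = 144.88 kPa.
Normally consolidated clay, so the full stress increment lies on the virgin compression line:
S_c = C_c·H/(1+e₀)·log₁₀(σ'_f/σ'_0) = 0.24×5.1/(1+0.98)×log₁₀(144.88/69.407)
    = 0.61818 × 0.31961 = 0.1976 m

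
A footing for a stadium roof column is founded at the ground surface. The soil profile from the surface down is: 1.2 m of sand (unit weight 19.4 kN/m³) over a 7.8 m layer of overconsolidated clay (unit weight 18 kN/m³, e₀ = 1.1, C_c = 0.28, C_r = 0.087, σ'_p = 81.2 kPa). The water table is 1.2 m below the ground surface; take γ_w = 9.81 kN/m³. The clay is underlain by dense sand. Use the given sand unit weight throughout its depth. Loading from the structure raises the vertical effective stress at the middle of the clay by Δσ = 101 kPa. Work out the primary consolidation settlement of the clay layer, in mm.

Mid-depth of clay below the ground surface: z = 1.2 + 7.8/2 = 5.1 m.
Total vertical stress at mid-clay: σ_v = 19.4×1.2 + 18×3.9 = 93.48 kPa.
Pore pressure: u = 9.81×(5.1 − 1.2) = 38.259 kPa.
Initial effective stress: σ'_0 = σ_v − u = 93.48 − 38.259 = 55.221 kPa.
Final effective stress: σ'_f = 55.221 + 101 = 156.22 kPa.
σ'_f = 156.22 > σ'_p = 81.2 kPa, so the stress path crosses the preconsolidation pressure — recompression up to σ'_p, then virgin compression beyond:
S_c = H/(1+e₀)·[C_r·log₁₀(σ'_p/σ'_0) + C_c·log₁₀(σ'_f/σ'_p)]
    = 7.8/2.1 × [0.087×log₁₀(81.2/55.221) + 0.28×log₁₀(156.22/81.2)]
    = 3.7143 × [0.014568 + 0.079571] = 0.3497 m

S_c ≈ 350 mm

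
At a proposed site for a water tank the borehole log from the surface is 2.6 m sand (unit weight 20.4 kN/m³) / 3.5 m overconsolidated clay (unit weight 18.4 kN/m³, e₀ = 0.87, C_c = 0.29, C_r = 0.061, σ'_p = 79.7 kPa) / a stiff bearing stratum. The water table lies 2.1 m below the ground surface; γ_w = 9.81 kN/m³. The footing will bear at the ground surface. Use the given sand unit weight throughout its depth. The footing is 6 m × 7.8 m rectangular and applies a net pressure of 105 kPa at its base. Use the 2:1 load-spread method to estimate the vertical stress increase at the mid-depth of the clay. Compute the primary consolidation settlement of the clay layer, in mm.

Mid-depth of clay below the ground surface: z = 2.6 + 3.5/2 = 4.35 m.
Total vertical stress at mid-clay: σ_v = 20.4×2.6 + 18.4×1.75 = 85.24 kPa.
Pore pressure: u = 9.81×(4.35 − 2.1) = 22.073 kPa.
Initial effective stress: σ'_0 = σ_v − u = 85.24 − 22.073 = 63.167 kPa.
Stress increase at mid-clay by the 2:1 spreading method:
Δσ = qBL/((B+z)(L+z)) = 105×6×7.8/((6+4.35)(7.8+4.35)) = 39.077 kPa
Final effective stress: σ'_f = 63.167 + 39.077 = 102.24 kPa.
σ'_f = 102.24 > σ'_p = 79.7 kPa, so the stress path crosses the preconsolidation pressure — recompression up to σ'_p, then virgin compression beyond:
S_c = H/(1+e₀)·[C_r·log₁₀(σ'_p/σ'_0) + C_c·log₁₀(σ'_f/σ'_p)]
    = 3.5/1.87 × [0.061×log₁₀(79.7/63.167) + 0.29×log₁₀(102.24/79.7)]
    = 1.8717 × [0.0061591 + 0.031367] = 0.07024 m

S_c ≈ 70.2 mm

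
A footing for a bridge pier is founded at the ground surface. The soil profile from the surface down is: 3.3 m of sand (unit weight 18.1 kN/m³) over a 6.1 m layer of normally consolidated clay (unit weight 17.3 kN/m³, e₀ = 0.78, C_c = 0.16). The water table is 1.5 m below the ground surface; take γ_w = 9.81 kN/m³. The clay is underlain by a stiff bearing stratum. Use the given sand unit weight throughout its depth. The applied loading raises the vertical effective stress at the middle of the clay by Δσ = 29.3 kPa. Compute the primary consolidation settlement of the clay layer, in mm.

S_c ≈ 88.7 mm

Mid-depth of clay below the ground surface: z = 3.3 + 6.1/2 = 6.35 m.
Total vertical stress at mid-clay: σ_v = 18.1×3.3 + 17.3×3.05 = 112.5 kPa.
Pore pressure: u = 9.81×(6.35 − 1.5) = 47.578 kPa.
Initial effective stress: σ'_0 = σ_v − u = 112.5 − 47.578 = 64.922 kPa.
Final effective stress: σ'_f = σ'_0 + Δσ = 64.922 + 29.3 = 94.222 kPa.
Normally consolidated clay, so the full stress increment lies on the virgin compression line:
S_c = C_c·H/(1+e₀)·log₁₀(σ'_f/σ'_0) = 0.16×6.1/(1+0.78)×log₁₀(94.222/64.922)
    = 0.54831 × 0.16176 = 0.08869 m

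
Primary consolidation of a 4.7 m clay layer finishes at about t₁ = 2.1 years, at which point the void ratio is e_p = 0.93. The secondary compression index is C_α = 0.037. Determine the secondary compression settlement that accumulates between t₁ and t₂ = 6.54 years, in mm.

Secondary compression: S_s = C_α·H/(1+e_p)·log₁₀(t₂/t₁)
S_s = 0.037×4.7/(1+0.93)×log₁₀(6.54/2.1)
    = 0.0901 × 0.4934 = 0.04445 m

S_s ≈ 44.5 mm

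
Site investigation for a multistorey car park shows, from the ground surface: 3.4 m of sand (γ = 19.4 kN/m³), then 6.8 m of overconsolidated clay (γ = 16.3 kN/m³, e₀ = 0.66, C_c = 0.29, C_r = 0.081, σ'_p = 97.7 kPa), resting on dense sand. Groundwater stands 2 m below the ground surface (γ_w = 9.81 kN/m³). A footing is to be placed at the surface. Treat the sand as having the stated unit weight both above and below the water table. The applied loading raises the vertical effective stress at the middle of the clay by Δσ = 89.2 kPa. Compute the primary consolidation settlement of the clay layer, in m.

Mid-depth of clay below the ground surface: z = 3.4 + 6.8/2 = 6.8 m.
Total vertical stress at mid-clay: σ_v = 19.4×3.4 + 16.3×3.4 = 121.38 kPa.
Pore pressure: u = 9.81×(6.8 − 2) = 47.088 kPa.
Initial effective stress: σ'_0 = σ_v − u = 121.38 − 47.088 = 74.292 kPa.
Final effective stress: σ'_f = 74.292 + 89.2 = 163.49 kPa.
σ'_f = 163.49 > σ'_p = 97.7 kPa, so the stress path crosses the preconsolidation pressure — recompression up to σ'_p, then virgin compression beyond:
S_c = H/(1+e₀)·[C_r·log₁₀(σ'_p/σ'_0) + C_c·log₁₀(σ'_f/σ'_p)]
    = 6.8/1.66 × [0.081×log₁₀(97.7/74.292) + 0.29×log₁₀(163.49/97.7)]
    = 4.0964 × [0.0096352 + 0.064843] = 0.3051 m

S_c ≈ 0.305 m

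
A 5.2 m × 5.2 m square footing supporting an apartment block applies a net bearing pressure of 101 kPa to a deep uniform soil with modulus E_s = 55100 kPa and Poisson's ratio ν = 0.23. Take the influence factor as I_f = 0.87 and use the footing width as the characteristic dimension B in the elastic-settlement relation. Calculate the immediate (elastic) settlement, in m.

Immediate (elastic) settlement: S_e = q·B·(1−ν²)/E_s · I_f.
S_e = 101 × 5.2 × (1 − 0.23²) / 55100 × 0.87
    = 101 × 5.2 × 0.9471 / 55100 × 0.87
    = 0.007854 m

S_e ≈ 0.00785 m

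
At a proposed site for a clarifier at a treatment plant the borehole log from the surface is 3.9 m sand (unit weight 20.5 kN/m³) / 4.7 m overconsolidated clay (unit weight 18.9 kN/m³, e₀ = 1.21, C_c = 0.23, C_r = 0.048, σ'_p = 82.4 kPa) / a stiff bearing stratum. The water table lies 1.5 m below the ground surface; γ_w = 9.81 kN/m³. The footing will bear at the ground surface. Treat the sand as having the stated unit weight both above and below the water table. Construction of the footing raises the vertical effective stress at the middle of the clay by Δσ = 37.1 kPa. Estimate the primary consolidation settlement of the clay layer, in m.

Mid-depth of clay below the ground surface: z = 3.9 + 4.7/2 = 6.25 m.
Total vertical stress at mid-clay: σ_v = 20.5×3.9 + 18.9×2.35 = 124.37 kPa.
Pore pressure: u = 9.81×(6.25 − 1.5) = 46.598 kPa.
Initial effective stress: σ'_0 = σ_v − u = 124.37 − 46.598 = 77.772 kPa.
Final effective stress: σ'_f = 77.772 + 37.1 = 114.87 kPa.
σ'_f = 114.87 > σ'_p = 82.4 kPa, so the stress path crosses the preconsolidation pressure — recompression up to σ'_p, then virgin compression beyond:
S_c = H/(1+e₀)·[C_r·log₁₀(σ'_p/σ'_0) + C_c·log₁₀(σ'_f/σ'_p)]
    = 4.7/2.21 × [0.048×log₁₀(82.4/77.772) + 0.23×log₁₀(114.87/82.4)]
    = 2.1267 × [0.001205 + 0.033184] = 0.07314 m

S_c ≈ 0.0731 m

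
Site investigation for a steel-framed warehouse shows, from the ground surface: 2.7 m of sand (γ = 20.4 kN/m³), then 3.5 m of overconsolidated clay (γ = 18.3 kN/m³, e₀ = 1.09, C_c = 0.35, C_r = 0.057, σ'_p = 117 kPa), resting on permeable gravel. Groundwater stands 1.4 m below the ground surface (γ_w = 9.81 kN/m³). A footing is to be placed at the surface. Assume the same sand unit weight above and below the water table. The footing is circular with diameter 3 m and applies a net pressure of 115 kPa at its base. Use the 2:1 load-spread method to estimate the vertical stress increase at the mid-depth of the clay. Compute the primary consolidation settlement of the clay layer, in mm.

S_c ≈ 11.7 mm

Mid-depth of clay below the ground surface: z = 2.7 + 3.5/2 = 4.45 m.
Total vertical stress at mid-clay: σ_v = 20.4×2.7 + 18.3×1.75 = 87.105 kPa.
Pore pressure: u = 9.81×(4.45 − 1.4) = 29.921 kPa.
Initial effective stress: σ'_0 = σ_v − u = 87.105 − 29.921 = 57.184 kPa.
Stress increase at mid-clay by the 2:1 spreading method:
Δσ ≈ qD²/(D+z)² = 115×3²/(3+4.45)² = 18.648 kPa
Final effective stress: σ'_f = 57.184 + 18.648 = 75.832 kPa.
σ'_f = 75.832 ≤ σ'_p = 117 kPa, so the clay remains overconsolidated and only the recompression index applies:
S_c = C_r·H/(1+e₀)·log₁₀(σ'_f/σ'_0) = 0.057×3.5/2.09×log₁₀(75.832/57.184)
    = 0.095452 × 0.12258 = 0.0117 m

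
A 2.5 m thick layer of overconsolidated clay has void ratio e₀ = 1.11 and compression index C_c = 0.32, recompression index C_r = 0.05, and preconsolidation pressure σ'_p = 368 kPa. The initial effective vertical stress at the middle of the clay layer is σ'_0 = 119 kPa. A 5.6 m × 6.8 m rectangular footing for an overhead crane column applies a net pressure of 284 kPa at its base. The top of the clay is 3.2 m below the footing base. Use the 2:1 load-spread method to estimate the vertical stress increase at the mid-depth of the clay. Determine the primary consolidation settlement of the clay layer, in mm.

Mid-depth of clay below the footing base: z = 3.2 + 2.5/2 = 4.45 m.
Stress increase at mid-clay by the 2:1 spreading method:
Δσ = qBL/((B+z)(L+z)) = 284×5.6×6.8/((5.6+4.45)(6.8+4.45)) = 95.653 kPa
Final effective stress: σ'_f = 119 + 95.653 = 214.65 kPa.
σ'_f = 214.65 ≤ σ'_p = 368 kPa, so the clay remains overconsolidated and only the recompression index applies:
S_c = C_r·H/(1+e₀)·log₁₀(σ'_f/σ'_0) = 0.05×2.5/2.11×log₁₀(214.65/119)
    = 0.05924 × 0.25618 = 0.01518 m

S_c ≈ 15.2 mm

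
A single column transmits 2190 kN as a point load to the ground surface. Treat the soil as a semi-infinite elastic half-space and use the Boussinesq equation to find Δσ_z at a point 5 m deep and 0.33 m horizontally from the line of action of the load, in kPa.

Boussinesq vertical stress below a point load on an elastic half-space:
Δσ_z = 3P/(2πz²) · [1 + (r/z)²]^(−5/2)
r/z = 0.33/5 = 0.066; [1+(r/z)²]^(−5/2) = 0.98919.
Δσ_z = 3×2190/(2π×5²) × 0.98919 = 41.826 × 0.98919 = 41.37 kPa

Δσ_z ≈ 41.4 kPa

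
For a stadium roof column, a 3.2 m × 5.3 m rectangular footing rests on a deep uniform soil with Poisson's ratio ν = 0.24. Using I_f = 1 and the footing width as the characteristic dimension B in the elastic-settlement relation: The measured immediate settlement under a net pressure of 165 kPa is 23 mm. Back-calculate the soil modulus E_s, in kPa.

E_s ≈ 21600 kPa

S_e = q·B·(1−ν²)/E_s · I_f  ⇒  E_s = q·B·(1−ν²)·I_f / S_e.
E_s = 165 × 3.2 × 0.9424 × 1 / 0.023 = 21630 kPa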